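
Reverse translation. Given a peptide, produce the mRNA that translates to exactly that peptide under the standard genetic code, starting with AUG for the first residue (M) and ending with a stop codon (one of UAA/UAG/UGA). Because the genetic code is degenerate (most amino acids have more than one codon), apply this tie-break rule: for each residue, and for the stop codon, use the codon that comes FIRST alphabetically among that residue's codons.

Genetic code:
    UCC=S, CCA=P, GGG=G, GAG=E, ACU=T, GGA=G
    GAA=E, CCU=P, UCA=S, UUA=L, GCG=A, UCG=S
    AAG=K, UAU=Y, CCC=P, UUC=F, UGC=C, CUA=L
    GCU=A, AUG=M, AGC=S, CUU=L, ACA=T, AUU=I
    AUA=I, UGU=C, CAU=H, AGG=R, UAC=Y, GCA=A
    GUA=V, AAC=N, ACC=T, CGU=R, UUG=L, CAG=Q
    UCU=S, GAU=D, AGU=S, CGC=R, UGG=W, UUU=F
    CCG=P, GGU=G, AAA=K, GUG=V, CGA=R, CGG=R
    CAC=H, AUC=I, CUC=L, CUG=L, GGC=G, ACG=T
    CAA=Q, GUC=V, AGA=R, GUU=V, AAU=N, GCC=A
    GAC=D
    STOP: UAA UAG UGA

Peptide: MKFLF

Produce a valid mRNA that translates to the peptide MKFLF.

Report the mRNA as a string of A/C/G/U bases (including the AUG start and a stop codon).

residue 1: M -> AUG (start codon)
residue 2: K codons sorted = AAA,AAG -> pick first = AAA
residue 3: F codons sorted = UUC,UUU -> pick first = UUC
residue 4: L codons sorted = CUA,CUC,CUG,CUU,UUA,UUG -> pick first = CUA
residue 5: F codons sorted = UUC,UUU -> pick first = UUC
terminator: stop codons sorted = UAA,UAG,UGA -> pick first = UAA

Answer: mRNA: AUGAAAUUCCUAUUCUAA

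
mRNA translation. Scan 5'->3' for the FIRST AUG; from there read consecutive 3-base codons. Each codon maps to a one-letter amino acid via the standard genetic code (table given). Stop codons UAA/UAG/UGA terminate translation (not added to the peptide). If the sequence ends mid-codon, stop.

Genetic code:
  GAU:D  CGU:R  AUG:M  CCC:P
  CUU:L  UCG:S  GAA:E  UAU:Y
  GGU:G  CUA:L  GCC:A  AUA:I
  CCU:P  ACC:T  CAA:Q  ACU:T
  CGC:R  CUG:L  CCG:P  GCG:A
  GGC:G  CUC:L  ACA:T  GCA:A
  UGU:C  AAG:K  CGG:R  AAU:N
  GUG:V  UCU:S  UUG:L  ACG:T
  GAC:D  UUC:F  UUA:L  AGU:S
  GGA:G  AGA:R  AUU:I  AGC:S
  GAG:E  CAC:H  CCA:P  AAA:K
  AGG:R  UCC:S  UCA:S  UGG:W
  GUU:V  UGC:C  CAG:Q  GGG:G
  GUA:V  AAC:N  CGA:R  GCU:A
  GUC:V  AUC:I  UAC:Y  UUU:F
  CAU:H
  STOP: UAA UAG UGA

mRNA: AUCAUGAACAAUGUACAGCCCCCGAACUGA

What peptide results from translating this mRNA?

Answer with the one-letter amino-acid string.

start AUG at pos 3
pos 3: AUG -> M; peptide=M
pos 6: AAC -> N; peptide=MN
pos 9: AAU -> N; peptide=MNN
pos 12: GUA -> V; peptide=MNNV
pos 15: CAG -> Q; peptide=MNNVQ
pos 18: CCC -> P; peptide=MNNVQP
pos 21: CCG -> P; peptide=MNNVQPP
pos 24: AAC -> N; peptide=MNNVQPPN
pos 27: UGA -> STOP

Answer: MNNVQPPN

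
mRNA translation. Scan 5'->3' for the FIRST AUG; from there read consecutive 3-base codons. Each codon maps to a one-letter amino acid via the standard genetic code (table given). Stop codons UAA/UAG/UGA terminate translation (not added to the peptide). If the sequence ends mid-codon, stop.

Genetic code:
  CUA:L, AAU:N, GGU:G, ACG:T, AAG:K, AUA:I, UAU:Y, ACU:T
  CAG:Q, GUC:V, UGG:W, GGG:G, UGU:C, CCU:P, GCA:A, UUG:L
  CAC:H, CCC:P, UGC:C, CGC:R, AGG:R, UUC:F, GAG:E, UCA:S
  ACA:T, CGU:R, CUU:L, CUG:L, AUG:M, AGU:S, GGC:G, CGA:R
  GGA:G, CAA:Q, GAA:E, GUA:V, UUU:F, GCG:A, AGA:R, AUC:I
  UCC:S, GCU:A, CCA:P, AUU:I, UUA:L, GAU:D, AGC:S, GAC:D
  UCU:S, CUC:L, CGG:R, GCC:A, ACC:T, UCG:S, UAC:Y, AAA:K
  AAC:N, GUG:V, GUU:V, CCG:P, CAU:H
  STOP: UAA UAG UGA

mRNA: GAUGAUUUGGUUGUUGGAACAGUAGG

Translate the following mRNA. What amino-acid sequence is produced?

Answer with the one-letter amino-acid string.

start AUG at pos 1
pos 1: AUG -> M; peptide=M
pos 4: AUU -> I; peptide=MI
pos 7: UGG -> W; peptide=MIW
pos 10: UUG -> L; peptide=MIWL
pos 13: UUG -> L; peptide=MIWLL
pos 16: GAA -> E; peptide=MIWLLE
pos 19: CAG -> Q; peptide=MIWLLEQ
pos 22: UAG -> STOP

Answer: MIWLLEQ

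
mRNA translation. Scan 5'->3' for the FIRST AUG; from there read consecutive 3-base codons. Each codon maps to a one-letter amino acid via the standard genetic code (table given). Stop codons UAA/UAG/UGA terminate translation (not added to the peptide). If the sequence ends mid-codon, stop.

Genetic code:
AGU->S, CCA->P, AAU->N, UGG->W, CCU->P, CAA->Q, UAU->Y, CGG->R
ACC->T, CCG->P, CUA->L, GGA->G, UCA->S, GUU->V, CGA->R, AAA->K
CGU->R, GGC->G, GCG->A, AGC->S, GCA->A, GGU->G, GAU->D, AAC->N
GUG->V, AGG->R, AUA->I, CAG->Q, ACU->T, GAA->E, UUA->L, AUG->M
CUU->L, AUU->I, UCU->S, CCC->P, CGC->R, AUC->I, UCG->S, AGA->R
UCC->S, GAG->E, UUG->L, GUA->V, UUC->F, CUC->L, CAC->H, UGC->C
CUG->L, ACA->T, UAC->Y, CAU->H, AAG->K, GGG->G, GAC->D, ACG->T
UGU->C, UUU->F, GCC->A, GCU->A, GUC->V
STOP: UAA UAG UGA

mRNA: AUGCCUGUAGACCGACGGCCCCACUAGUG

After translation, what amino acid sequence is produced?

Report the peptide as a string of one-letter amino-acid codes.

start AUG at pos 0
pos 0: AUG -> M; peptide=M
pos 3: CCU -> P; peptide=MP
pos 6: GUA -> V; peptide=MPV
pos 9: GAC -> D; peptide=MPVD
pos 12: CGA -> R; peptide=MPVDR
pos 15: CGG -> R; peptide=MPVDRR
pos 18: CCC -> P; peptide=MPVDRRP
pos 21: CAC -> H; peptide=MPVDRRPH
pos 24: UAG -> STOP

Answer: MPVDRRPH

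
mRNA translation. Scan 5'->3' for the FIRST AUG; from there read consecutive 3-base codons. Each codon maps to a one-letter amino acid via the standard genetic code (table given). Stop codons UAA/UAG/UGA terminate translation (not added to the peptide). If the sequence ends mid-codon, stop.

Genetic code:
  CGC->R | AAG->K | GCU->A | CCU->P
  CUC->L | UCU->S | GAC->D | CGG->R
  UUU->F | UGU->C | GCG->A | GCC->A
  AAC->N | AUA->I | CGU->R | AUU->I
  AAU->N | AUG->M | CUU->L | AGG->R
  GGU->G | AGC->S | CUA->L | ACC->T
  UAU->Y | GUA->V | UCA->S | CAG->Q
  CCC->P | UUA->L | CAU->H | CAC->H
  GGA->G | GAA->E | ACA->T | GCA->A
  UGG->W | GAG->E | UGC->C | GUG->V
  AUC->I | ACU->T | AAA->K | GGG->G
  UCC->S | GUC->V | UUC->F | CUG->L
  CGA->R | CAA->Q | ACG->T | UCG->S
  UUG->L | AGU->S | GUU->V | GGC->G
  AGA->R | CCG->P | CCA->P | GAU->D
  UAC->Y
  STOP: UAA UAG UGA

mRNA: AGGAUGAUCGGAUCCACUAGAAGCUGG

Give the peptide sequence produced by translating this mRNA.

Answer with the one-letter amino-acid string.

start AUG at pos 3
pos 3: AUG -> M; peptide=M
pos 6: AUC -> I; peptide=MI
pos 9: GGA -> G; peptide=MIG
pos 12: UCC -> S; peptide=MIGS
pos 15: ACU -> T; peptide=MIGST
pos 18: AGA -> R; peptide=MIGSTR
pos 21: AGC -> S; peptide=MIGSTRS
pos 24: UGG -> W; peptide=MIGSTRSW
pos 27: only 0 nt remain (<3), stop (end of mRNA)

Answer: MIGSTRSW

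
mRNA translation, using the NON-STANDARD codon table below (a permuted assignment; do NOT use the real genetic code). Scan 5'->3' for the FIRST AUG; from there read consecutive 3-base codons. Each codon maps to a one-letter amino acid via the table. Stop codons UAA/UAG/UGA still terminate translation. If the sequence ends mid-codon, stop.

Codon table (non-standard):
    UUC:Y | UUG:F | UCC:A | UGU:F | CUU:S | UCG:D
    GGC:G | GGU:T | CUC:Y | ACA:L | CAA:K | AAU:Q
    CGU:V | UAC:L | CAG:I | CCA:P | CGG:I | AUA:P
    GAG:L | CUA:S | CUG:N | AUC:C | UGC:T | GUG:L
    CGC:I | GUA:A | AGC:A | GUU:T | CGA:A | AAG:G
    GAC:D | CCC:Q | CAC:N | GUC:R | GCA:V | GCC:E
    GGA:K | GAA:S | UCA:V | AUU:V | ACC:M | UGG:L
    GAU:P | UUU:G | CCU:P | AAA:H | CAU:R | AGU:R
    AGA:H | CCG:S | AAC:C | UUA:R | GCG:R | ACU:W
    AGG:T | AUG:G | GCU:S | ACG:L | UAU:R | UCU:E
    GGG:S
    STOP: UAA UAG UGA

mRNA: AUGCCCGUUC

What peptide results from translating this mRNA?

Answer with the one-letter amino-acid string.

start AUG at pos 0
pos 0: AUG -> G; peptide=G
pos 3: CCC -> Q; peptide=GQ
pos 6: GUU -> T; peptide=GQT
pos 9: only 1 nt remain (<3), stop (end of mRNA)

Answer: GQT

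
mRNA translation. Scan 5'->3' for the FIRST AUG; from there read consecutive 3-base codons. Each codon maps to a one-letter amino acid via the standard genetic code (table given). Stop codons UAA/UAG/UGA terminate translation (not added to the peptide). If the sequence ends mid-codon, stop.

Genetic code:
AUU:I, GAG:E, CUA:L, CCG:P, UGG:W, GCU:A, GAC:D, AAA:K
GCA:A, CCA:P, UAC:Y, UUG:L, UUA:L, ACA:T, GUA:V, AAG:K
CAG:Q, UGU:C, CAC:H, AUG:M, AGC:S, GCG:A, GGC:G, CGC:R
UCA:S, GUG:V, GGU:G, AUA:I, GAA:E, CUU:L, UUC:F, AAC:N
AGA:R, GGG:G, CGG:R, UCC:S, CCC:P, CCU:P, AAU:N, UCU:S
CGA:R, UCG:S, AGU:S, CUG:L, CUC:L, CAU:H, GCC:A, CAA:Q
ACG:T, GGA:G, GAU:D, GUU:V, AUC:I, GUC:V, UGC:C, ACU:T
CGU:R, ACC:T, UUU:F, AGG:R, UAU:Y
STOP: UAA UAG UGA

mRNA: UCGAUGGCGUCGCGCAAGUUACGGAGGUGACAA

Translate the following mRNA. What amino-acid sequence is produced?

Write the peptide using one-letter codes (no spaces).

Answer: MASRKLRR

Derivation:
start AUG at pos 3
pos 3: AUG -> M; peptide=M
pos 6: GCG -> A; peptide=MA
pos 9: UCG -> S; peptide=MAS
pos 12: CGC -> R; peptide=MASR
pos 15: AAG -> K; peptide=MASRK
pos 18: UUA -> L; peptide=MASRKL
pos 21: CGG -> R; peptide=MASRKLR
pos 24: AGG -> R; peptide=MASRKLRR
pos 27: UGA -> STOP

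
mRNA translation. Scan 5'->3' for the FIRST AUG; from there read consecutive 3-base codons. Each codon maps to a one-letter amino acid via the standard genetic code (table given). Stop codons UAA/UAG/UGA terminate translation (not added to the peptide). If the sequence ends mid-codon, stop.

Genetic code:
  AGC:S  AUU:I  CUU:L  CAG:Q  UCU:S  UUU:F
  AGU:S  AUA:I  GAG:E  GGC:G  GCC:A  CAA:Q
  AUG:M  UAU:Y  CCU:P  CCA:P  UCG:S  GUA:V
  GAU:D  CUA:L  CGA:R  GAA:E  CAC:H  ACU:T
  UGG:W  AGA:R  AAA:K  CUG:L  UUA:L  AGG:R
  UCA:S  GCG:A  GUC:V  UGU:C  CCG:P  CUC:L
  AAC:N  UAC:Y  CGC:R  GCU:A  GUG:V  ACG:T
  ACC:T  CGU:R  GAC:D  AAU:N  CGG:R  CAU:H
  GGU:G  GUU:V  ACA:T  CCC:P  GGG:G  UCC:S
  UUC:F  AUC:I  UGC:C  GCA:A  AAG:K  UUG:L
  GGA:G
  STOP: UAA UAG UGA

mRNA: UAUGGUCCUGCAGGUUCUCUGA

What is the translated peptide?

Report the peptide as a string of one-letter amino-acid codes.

Answer: MVLQVL

Derivation:
start AUG at pos 1
pos 1: AUG -> M; peptide=M
pos 4: GUC -> V; peptide=MV
pos 7: CUG -> L; peptide=MVL
pos 10: CAG -> Q; peptide=MVLQ
pos 13: GUU -> V; peptide=MVLQV
pos 16: CUC -> L; peptide=MVLQVL
pos 19: UGA -> STOP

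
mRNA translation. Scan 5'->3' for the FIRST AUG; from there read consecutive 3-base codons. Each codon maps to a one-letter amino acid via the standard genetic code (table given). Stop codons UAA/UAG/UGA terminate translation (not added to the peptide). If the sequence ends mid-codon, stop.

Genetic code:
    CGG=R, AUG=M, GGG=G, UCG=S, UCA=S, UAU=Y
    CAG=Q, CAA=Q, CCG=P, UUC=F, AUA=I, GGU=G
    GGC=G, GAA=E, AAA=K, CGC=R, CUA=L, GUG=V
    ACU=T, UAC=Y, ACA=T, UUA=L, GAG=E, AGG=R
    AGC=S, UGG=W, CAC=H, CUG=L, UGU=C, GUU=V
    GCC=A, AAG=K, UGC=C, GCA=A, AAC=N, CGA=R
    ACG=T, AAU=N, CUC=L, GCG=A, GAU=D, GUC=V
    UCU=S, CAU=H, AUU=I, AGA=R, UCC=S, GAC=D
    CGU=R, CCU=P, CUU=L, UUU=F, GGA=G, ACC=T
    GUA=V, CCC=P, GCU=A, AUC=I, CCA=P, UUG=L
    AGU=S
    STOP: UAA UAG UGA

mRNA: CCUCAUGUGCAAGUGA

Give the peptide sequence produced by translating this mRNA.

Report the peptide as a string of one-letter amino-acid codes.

Answer: MCK

Derivation:
start AUG at pos 4
pos 4: AUG -> M; peptide=M
pos 7: UGC -> C; peptide=MC
pos 10: AAG -> K; peptide=MCK
pos 13: UGA -> STOP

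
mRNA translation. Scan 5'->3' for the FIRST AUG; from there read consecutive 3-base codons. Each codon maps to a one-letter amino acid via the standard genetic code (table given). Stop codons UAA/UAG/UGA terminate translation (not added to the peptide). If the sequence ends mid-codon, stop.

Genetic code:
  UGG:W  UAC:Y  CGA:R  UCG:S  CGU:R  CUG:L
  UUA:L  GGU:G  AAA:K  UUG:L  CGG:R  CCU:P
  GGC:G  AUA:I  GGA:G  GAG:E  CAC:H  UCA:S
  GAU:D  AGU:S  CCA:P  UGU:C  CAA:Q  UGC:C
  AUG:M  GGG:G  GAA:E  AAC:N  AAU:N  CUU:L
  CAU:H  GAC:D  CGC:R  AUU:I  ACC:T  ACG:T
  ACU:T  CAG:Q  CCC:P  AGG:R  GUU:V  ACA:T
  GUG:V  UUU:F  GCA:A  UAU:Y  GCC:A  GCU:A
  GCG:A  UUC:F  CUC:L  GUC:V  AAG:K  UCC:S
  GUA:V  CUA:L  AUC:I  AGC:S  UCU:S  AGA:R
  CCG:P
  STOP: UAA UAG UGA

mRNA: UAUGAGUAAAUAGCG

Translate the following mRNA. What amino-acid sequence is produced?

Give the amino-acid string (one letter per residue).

start AUG at pos 1
pos 1: AUG -> M; peptide=M
pos 4: AGU -> S; peptide=MS
pos 7: AAA -> K; peptide=MSK
pos 10: UAG -> STOP

Answer: MSK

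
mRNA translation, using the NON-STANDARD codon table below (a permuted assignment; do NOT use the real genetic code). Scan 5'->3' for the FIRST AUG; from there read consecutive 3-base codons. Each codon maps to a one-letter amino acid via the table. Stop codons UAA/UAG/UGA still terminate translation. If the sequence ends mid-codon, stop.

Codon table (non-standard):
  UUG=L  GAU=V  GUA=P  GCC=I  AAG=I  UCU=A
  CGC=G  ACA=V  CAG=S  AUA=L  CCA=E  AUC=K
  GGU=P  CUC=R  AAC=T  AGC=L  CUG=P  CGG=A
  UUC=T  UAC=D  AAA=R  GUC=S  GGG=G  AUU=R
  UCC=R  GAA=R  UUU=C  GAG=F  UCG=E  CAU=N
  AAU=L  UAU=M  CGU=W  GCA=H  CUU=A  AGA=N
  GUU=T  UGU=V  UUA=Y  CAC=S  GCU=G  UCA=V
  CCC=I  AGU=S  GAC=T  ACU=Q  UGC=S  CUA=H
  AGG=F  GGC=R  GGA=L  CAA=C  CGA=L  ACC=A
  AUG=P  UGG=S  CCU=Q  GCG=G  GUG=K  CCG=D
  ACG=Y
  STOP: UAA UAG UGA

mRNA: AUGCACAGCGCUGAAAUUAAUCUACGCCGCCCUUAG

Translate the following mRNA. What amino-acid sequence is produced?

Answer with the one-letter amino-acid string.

start AUG at pos 0
pos 0: AUG -> P; peptide=P
pos 3: CAC -> S; peptide=PS
pos 6: AGC -> L; peptide=PSL
pos 9: GCU -> G; peptide=PSLG
pos 12: GAA -> R; peptide=PSLGR
pos 15: AUU -> R; peptide=PSLGRR
pos 18: AAU -> L; peptide=PSLGRRL
pos 21: CUA -> H; peptide=PSLGRRLH
pos 24: CGC -> G; peptide=PSLGRRLHG
pos 27: CGC -> G; peptide=PSLGRRLHGG
pos 30: CCU -> Q; peptide=PSLGRRLHGGQ
pos 33: UAG -> STOP

Answer: PSLGRRLHGGQ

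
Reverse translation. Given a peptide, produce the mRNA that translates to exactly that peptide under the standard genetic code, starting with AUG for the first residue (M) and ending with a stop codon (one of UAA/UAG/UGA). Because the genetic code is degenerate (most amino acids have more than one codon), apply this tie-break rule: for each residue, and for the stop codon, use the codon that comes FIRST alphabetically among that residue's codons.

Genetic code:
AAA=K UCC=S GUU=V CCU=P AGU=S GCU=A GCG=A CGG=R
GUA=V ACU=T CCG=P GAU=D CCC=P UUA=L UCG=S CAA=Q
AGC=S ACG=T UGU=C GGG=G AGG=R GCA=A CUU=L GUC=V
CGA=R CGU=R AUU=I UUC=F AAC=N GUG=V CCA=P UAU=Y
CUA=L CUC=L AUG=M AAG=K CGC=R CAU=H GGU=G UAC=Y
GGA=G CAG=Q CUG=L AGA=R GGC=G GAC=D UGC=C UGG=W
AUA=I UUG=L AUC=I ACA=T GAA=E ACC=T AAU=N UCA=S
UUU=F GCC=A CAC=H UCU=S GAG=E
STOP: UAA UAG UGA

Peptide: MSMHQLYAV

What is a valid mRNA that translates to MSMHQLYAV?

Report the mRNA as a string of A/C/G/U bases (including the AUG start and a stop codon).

residue 1: M -> AUG (start codon)
residue 2: S codons sorted = AGC,AGU,UCA,UCC,UCG,UCU -> pick first = AGC
residue 3: M -> AUG (only codon)
residue 4: H codons sorted = CAC,CAU -> pick first = CAC
residue 5: Q codons sorted = CAA,CAG -> pick first = CAA
residue 6: L codons sorted = CUA,CUC,CUG,CUU,UUA,UUG -> pick first = CUA
residue 7: Y codons sorted = UAC,UAU -> pick first = UAC
residue 8: A codons sorted = GCA,GCC,GCG,GCU -> pick first = GCA
residue 9: V codons sorted = GUA,GUC,GUG,GUU -> pick first = GUA
terminator: stop codons sorted = UAA,UAG,UGA -> pick first = UAA

Answer: mRNA: AUGAGCAUGCACCAACUAUACGCAGUAUAA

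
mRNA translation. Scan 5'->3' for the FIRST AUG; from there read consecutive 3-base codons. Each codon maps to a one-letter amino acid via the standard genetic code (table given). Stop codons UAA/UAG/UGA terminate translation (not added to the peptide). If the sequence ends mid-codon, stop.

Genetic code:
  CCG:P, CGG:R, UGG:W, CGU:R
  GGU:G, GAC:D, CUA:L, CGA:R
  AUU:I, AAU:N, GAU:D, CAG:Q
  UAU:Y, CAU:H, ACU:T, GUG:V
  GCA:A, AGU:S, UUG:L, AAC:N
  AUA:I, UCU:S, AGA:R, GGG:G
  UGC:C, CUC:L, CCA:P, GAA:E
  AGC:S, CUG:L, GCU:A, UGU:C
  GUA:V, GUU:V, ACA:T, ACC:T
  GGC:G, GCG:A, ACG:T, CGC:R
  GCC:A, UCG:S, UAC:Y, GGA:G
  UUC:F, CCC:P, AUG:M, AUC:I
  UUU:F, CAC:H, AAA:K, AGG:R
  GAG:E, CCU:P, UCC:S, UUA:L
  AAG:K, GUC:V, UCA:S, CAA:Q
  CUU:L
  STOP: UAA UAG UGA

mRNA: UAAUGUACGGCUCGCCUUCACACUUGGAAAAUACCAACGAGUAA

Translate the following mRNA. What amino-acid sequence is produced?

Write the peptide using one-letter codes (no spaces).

Answer: MYGSPSHLENTNE

Derivation:
start AUG at pos 2
pos 2: AUG -> M; peptide=M
pos 5: UAC -> Y; peptide=MY
pos 8: GGC -> G; peptide=MYG
pos 11: UCG -> S; peptide=MYGS
pos 14: CCU -> P; peptide=MYGSP
pos 17: UCA -> S; peptide=MYGSPS
pos 20: CAC -> H; peptide=MYGSPSH
pos 23: UUG -> L; peptide=MYGSPSHL
pos 26: GAA -> E; peptide=MYGSPSHLE
pos 29: AAU -> N; peptide=MYGSPSHLEN
pos 32: ACC -> T; peptide=MYGSPSHLENT
pos 35: AAC -> N; peptide=MYGSPSHLENTN
pos 38: GAG -> E; peptide=MYGSPSHLENTNE
pos 41: UAA -> STOP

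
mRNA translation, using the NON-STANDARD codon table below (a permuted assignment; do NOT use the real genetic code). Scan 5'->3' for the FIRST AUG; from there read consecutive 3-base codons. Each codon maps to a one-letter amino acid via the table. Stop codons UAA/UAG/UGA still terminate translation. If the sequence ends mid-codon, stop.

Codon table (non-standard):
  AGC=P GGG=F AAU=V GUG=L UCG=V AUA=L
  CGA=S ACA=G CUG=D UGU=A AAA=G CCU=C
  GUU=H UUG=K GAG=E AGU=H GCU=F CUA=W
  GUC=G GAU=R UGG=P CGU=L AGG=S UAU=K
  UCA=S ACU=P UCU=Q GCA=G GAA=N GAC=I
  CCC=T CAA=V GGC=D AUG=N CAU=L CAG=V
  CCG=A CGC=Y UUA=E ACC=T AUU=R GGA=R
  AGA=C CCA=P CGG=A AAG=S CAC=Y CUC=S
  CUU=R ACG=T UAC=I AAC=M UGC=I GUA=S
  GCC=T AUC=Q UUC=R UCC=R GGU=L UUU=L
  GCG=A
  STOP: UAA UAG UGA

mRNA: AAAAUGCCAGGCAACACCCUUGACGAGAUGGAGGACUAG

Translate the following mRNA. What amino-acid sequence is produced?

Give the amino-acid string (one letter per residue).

start AUG at pos 3
pos 3: AUG -> N; peptide=N
pos 6: CCA -> P; peptide=NP
pos 9: GGC -> D; peptide=NPD
pos 12: AAC -> M; peptide=NPDM
pos 15: ACC -> T; peptide=NPDMT
pos 18: CUU -> R; peptide=NPDMTR
pos 21: GAC -> I; peptide=NPDMTRI
pos 24: GAG -> E; peptide=NPDMTRIE
pos 27: AUG -> N; peptide=NPDMTRIEN
pos 30: GAG -> E; peptide=NPDMTRIENE
pos 33: GAC -> I; peptide=NPDMTRIENEI
pos 36: UAG -> STOP

Answer: NPDMTRIENEI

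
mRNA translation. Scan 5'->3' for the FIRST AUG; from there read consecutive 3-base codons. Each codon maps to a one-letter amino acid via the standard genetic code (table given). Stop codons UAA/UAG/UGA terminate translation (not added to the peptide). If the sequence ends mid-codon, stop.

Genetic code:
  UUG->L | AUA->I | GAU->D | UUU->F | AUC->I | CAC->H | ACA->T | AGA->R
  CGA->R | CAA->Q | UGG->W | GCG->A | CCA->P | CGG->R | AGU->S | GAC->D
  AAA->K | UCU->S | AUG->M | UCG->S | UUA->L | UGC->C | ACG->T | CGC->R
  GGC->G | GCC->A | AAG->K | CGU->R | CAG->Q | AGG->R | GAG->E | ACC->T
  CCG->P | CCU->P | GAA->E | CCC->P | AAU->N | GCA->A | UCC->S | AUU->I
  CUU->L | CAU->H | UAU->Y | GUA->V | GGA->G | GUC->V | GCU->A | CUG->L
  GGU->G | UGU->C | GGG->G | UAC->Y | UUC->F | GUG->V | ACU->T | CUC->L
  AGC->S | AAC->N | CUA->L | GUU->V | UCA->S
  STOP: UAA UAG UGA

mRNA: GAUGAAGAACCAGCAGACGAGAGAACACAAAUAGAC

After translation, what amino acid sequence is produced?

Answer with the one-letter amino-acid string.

Answer: MKNQQTREHK

Derivation:
start AUG at pos 1
pos 1: AUG -> M; peptide=M
pos 4: AAG -> K; peptide=MK
pos 7: AAC -> N; peptide=MKN
pos 10: CAG -> Q; peptide=MKNQ
pos 13: CAG -> Q; peptide=MKNQQ
pos 16: ACG -> T; peptide=MKNQQT
pos 19: AGA -> R; peptide=MKNQQTR
pos 22: GAA -> E; peptide=MKNQQTRE
pos 25: CAC -> H; peptide=MKNQQTREH
pos 28: AAA -> K; peptide=MKNQQTREHK
pos 31: UAG -> STOP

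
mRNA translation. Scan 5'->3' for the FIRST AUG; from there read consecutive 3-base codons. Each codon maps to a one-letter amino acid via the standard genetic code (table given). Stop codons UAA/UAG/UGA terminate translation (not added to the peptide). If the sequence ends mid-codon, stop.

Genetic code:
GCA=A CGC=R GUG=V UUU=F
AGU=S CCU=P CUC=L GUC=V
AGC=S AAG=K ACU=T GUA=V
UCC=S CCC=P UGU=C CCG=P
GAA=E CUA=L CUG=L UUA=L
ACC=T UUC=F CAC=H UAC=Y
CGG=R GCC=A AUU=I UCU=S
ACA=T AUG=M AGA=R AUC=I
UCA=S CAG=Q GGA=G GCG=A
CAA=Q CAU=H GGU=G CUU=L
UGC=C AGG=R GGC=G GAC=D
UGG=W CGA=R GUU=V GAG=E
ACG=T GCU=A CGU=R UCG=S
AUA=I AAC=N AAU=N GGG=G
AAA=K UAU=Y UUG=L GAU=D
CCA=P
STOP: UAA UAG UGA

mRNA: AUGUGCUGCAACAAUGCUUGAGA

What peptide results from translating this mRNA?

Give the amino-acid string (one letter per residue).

start AUG at pos 0
pos 0: AUG -> M; peptide=M
pos 3: UGC -> C; peptide=MC
pos 6: UGC -> C; peptide=MCC
pos 9: AAC -> N; peptide=MCCN
pos 12: AAU -> N; peptide=MCCNN
pos 15: GCU -> A; peptide=MCCNNA
pos 18: UGA -> STOP

Answer: MCCNNA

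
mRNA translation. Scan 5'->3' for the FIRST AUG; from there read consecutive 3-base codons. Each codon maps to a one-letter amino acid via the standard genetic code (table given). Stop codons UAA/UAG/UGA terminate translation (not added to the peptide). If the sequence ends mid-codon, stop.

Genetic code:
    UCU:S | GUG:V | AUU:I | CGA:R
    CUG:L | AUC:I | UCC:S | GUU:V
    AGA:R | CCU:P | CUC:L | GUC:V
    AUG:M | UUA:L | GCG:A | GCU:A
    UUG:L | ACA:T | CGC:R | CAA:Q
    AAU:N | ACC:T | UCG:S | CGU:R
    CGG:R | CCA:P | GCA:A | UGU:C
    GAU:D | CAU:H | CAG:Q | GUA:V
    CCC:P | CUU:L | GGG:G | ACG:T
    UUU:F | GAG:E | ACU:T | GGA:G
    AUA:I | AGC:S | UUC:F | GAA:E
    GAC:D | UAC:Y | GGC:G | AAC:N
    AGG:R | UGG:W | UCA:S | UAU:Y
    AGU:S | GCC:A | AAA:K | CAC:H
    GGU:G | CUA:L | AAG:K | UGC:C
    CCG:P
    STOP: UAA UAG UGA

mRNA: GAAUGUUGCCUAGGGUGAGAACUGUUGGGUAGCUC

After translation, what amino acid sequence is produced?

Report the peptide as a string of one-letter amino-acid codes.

Answer: MLPRVRTVG

Derivation:
start AUG at pos 2
pos 2: AUG -> M; peptide=M
pos 5: UUG -> L; peptide=ML
pos 8: CCU -> P; peptide=MLP
pos 11: AGG -> R; peptide=MLPR
pos 14: GUG -> V; peptide=MLPRV
pos 17: AGA -> R; peptide=MLPRVR
pos 20: ACU -> T; peptide=MLPRVRT
pos 23: GUU -> V; peptide=MLPRVRTV
pos 26: GGG -> G; peptide=MLPRVRTVG
pos 29: UAG -> STOP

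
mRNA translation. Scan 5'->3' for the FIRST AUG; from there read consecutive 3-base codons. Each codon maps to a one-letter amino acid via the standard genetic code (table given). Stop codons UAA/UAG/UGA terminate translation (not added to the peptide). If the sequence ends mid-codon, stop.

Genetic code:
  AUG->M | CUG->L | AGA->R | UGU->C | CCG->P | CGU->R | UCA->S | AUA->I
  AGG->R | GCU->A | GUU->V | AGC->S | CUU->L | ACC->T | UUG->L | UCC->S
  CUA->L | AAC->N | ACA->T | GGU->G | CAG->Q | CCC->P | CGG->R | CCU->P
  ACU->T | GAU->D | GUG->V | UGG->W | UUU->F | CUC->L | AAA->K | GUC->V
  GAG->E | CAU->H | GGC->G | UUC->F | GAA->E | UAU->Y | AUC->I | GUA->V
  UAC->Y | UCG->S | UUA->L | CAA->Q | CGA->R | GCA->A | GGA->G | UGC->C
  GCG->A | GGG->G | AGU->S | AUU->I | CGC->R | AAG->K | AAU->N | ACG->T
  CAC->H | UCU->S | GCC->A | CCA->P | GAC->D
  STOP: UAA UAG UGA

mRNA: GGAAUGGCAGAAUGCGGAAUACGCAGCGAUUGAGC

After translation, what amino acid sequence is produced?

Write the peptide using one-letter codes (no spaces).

Answer: MAECGIRSD

Derivation:
start AUG at pos 3
pos 3: AUG -> M; peptide=M
pos 6: GCA -> A; peptide=MA
pos 9: GAA -> E; peptide=MAE
pos 12: UGC -> C; peptide=MAEC
pos 15: GGA -> G; peptide=MAECG
pos 18: AUA -> I; peptide=MAECGI
pos 21: CGC -> R; peptide=MAECGIR
pos 24: AGC -> S; peptide=MAECGIRS
pos 27: GAU -> D; peptide=MAECGIRSD
pos 30: UGA -> STOP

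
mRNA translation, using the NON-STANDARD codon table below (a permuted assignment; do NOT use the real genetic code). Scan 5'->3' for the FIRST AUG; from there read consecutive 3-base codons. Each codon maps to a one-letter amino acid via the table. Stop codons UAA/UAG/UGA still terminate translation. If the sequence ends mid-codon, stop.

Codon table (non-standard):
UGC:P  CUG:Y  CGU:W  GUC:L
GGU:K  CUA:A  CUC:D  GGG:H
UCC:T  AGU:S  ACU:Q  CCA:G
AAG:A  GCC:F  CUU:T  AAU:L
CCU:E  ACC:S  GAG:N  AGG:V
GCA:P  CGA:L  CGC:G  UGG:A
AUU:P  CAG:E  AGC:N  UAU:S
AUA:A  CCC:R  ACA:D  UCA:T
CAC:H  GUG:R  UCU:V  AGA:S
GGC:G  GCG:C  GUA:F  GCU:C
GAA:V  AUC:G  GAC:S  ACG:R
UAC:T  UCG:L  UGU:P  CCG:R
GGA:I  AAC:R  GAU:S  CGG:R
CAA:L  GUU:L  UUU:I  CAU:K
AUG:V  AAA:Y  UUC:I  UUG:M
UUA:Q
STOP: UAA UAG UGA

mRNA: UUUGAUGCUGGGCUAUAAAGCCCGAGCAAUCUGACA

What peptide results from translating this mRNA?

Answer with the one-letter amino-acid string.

Answer: VYGSYFLPG

Derivation:
start AUG at pos 4
pos 4: AUG -> V; peptide=V
pos 7: CUG -> Y; peptide=VY
pos 10: GGC -> G; peptide=VYG
pos 13: UAU -> S; peptide=VYGS
pos 16: AAA -> Y; peptide=VYGSY
pos 19: GCC -> F; peptide=VYGSYF
pos 22: CGA -> L; peptide=VYGSYFL
pos 25: GCA -> P; peptide=VYGSYFLP
pos 28: AUC -> G; peptide=VYGSYFLPG
pos 31: UGA -> STOP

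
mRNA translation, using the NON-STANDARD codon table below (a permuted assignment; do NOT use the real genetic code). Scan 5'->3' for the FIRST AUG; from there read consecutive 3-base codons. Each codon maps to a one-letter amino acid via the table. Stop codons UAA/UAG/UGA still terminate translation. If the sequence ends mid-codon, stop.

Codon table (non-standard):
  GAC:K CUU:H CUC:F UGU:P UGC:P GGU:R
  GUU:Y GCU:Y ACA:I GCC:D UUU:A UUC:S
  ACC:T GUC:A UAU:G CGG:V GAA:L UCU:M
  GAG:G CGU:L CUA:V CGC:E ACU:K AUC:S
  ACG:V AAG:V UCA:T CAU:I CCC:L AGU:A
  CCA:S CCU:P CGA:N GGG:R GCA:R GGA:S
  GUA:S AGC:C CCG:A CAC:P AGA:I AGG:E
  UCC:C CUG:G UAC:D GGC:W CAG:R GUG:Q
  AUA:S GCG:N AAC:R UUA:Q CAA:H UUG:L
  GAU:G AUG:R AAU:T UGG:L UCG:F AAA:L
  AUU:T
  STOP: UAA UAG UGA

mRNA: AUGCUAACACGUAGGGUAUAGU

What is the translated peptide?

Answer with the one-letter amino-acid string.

Answer: RVILES

Derivation:
start AUG at pos 0
pos 0: AUG -> R; peptide=R
pos 3: CUA -> V; peptide=RV
pos 6: ACA -> I; peptide=RVI
pos 9: CGU -> L; peptide=RVIL
pos 12: AGG -> E; peptide=RVILE
pos 15: GUA -> S; peptide=RVILES
pos 18: UAG -> STOP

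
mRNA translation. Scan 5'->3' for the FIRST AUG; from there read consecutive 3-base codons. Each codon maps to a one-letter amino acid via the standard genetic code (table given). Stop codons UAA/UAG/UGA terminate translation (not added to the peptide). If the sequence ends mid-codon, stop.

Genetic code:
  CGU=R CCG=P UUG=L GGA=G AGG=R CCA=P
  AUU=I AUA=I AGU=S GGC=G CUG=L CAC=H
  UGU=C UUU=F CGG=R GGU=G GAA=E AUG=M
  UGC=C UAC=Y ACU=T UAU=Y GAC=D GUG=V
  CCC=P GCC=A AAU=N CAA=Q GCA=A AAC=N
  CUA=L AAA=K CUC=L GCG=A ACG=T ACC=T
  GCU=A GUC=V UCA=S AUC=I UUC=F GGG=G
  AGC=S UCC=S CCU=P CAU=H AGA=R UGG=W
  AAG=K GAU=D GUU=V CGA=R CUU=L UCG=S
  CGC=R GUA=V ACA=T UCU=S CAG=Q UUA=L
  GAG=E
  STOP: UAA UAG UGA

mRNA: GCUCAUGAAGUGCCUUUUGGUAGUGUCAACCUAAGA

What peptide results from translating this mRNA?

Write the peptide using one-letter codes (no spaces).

Answer: MKCLLVVST

Derivation:
start AUG at pos 4
pos 4: AUG -> M; peptide=M
pos 7: AAG -> K; peptide=MK
pos 10: UGC -> C; peptide=MKC
pos 13: CUU -> L; peptide=MKCL
pos 16: UUG -> L; peptide=MKCLL
pos 19: GUA -> V; peptide=MKCLLV
pos 22: GUG -> V; peptide=MKCLLVV
pos 25: UCA -> S; peptide=MKCLLVVS
pos 28: ACC -> T; peptide=MKCLLVVST
pos 31: UAA -> STOP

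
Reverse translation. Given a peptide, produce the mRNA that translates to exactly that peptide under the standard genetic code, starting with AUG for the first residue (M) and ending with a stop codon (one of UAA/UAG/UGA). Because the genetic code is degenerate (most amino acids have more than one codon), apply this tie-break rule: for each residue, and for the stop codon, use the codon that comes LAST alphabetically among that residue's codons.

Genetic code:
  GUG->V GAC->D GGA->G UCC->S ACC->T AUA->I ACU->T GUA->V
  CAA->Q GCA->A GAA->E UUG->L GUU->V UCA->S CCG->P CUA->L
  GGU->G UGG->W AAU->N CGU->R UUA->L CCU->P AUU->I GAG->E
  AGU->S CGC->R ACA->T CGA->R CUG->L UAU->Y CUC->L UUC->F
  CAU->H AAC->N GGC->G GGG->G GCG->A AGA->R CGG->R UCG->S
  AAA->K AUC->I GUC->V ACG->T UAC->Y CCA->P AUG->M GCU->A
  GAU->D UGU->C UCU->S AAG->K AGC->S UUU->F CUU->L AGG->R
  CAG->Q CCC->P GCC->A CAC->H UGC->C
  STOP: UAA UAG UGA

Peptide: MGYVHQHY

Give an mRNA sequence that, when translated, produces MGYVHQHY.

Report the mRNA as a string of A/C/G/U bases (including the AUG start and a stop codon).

residue 1: M -> AUG (start codon)
residue 2: G codons sorted = GGA,GGC,GGG,GGU -> pick last = GGU
residue 3: Y codons sorted = UAC,UAU -> pick last = UAU
residue 4: V codons sorted = GUA,GUC,GUG,GUU -> pick last = GUU
residue 5: H codons sorted = CAC,CAU -> pick last = CAU
residue 6: Q codons sorted = CAA,CAG -> pick last = CAG
residue 7: H codons sorted = CAC,CAU -> pick last = CAU
residue 8: Y codons sorted = UAC,UAU -> pick last = UAU
terminator: stop codons sorted = UAA,UAG,UGA -> pick last = UGA

Answer: mRNA: AUGGGUUAUGUUCAUCAGCAUUAUUGA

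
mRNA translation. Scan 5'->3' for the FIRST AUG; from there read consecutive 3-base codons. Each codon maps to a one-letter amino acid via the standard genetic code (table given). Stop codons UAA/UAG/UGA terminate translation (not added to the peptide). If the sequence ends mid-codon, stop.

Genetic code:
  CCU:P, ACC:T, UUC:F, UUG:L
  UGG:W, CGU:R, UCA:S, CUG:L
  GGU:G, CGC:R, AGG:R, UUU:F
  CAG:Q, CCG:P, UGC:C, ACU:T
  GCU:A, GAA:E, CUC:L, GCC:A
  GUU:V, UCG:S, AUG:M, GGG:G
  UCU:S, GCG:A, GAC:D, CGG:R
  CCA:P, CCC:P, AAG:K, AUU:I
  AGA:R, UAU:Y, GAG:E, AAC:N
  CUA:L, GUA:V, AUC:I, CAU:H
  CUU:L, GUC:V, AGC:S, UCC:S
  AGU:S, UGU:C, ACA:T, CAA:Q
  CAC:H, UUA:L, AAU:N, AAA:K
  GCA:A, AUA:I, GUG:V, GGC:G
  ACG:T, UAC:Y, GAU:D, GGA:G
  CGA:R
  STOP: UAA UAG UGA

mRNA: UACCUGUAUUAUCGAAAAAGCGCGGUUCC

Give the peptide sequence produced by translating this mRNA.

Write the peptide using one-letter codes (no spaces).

no AUG start codon found

Answer: (empty: no AUG start codon)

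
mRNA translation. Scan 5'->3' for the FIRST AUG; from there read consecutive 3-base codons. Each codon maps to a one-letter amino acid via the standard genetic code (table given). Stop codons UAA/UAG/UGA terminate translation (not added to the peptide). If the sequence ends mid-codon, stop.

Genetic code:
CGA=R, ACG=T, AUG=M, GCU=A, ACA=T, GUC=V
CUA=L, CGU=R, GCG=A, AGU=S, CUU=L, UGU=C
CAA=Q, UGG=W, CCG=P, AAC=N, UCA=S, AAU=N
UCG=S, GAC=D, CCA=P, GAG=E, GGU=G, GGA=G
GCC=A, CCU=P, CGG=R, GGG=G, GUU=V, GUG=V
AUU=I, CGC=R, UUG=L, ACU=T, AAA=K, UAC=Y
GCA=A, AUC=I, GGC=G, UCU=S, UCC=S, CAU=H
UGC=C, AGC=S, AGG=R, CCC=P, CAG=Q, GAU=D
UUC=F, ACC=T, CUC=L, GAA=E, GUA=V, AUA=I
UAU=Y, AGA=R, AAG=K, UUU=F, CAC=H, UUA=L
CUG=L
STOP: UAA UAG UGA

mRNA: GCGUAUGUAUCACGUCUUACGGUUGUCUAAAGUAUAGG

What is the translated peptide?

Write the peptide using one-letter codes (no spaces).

Answer: MYHVLRLSKV

Derivation:
start AUG at pos 4
pos 4: AUG -> M; peptide=M
pos 7: UAU -> Y; peptide=MY
pos 10: CAC -> H; peptide=MYH
pos 13: GUC -> V; peptide=MYHV
pos 16: UUA -> L; peptide=MYHVL
pos 19: CGG -> R; peptide=MYHVLR
pos 22: UUG -> L; peptide=MYHVLRL
pos 25: UCU -> S; peptide=MYHVLRLS
pos 28: AAA -> K; peptide=MYHVLRLSK
pos 31: GUA -> V; peptide=MYHVLRLSKV
pos 34: UAG -> STOP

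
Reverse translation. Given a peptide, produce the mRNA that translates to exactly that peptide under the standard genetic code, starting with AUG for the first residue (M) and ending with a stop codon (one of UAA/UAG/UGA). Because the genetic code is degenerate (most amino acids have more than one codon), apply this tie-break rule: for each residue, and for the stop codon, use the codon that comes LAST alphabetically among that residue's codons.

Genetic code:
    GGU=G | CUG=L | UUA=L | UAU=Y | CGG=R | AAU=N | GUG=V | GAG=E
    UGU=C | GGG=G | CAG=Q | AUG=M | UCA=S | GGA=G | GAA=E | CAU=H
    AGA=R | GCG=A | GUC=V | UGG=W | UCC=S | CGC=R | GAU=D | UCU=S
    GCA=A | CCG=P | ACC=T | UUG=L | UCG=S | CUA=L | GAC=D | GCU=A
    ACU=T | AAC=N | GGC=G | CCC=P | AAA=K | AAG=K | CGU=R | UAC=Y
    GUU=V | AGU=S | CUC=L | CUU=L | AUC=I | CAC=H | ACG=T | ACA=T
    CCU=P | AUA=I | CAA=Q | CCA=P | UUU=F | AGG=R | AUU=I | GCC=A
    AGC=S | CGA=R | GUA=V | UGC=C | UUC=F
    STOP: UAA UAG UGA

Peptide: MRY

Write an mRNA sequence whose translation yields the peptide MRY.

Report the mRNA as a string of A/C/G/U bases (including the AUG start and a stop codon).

residue 1: M -> AUG (start codon)
residue 2: R codons sorted = AGA,AGG,CGA,CGC,CGG,CGU -> pick last = CGU
residue 3: Y codons sorted = UAC,UAU -> pick last = UAU
terminator: stop codons sorted = UAA,UAG,UGA -> pick last = UGA

Answer: mRNA: AUGCGUUAUUGA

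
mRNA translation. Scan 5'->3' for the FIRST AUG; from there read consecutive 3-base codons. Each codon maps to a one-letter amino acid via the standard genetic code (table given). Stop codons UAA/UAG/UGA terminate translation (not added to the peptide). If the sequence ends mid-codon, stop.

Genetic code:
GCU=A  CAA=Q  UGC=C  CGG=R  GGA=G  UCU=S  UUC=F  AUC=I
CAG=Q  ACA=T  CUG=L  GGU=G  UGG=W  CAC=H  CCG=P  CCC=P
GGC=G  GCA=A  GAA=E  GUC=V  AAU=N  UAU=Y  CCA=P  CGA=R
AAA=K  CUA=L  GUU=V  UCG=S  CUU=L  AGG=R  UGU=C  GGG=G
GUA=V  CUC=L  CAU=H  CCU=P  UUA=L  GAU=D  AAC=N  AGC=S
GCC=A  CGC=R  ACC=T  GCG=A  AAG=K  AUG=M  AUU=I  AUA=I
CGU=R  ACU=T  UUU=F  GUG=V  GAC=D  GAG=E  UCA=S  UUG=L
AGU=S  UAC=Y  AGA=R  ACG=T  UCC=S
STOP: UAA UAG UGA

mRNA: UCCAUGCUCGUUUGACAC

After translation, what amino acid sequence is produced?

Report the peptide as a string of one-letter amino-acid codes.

start AUG at pos 3
pos 3: AUG -> M; peptide=M
pos 6: CUC -> L; peptide=ML
pos 9: GUU -> V; peptide=MLV
pos 12: UGA -> STOP

Answer: MLV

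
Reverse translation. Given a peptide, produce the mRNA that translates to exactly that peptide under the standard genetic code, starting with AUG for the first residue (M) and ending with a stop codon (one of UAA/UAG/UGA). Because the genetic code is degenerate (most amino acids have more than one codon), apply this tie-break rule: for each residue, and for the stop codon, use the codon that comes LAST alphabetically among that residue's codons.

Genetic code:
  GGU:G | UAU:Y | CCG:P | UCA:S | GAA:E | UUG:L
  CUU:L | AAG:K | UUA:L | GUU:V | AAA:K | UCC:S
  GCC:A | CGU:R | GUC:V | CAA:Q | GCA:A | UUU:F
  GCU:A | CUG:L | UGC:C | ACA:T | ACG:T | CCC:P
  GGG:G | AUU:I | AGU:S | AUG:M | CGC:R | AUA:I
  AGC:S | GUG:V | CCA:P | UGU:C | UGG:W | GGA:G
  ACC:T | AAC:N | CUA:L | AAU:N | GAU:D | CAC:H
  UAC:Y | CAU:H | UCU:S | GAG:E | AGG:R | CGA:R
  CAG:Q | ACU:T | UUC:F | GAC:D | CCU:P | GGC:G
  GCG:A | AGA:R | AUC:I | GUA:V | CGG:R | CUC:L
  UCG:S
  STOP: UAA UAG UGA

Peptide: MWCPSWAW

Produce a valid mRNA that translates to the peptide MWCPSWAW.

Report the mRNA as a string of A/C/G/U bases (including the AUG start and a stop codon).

residue 1: M -> AUG (start codon)
residue 2: W -> UGG (only codon)
residue 3: C codons sorted = UGC,UGU -> pick last = UGU
residue 4: P codons sorted = CCA,CCC,CCG,CCU -> pick last = CCU
residue 5: S codons sorted = AGC,AGU,UCA,UCC,UCG,UCU -> pick last = UCU
residue 6: W -> UGG (only codon)
residue 7: A codons sorted = GCA,GCC,GCG,GCU -> pick last = GCU
residue 8: W -> UGG (only codon)
terminator: stop codons sorted = UAA,UAG,UGA -> pick last = UGA

Answer: mRNA: AUGUGGUGUCCUUCUUGGGCUUGGUGA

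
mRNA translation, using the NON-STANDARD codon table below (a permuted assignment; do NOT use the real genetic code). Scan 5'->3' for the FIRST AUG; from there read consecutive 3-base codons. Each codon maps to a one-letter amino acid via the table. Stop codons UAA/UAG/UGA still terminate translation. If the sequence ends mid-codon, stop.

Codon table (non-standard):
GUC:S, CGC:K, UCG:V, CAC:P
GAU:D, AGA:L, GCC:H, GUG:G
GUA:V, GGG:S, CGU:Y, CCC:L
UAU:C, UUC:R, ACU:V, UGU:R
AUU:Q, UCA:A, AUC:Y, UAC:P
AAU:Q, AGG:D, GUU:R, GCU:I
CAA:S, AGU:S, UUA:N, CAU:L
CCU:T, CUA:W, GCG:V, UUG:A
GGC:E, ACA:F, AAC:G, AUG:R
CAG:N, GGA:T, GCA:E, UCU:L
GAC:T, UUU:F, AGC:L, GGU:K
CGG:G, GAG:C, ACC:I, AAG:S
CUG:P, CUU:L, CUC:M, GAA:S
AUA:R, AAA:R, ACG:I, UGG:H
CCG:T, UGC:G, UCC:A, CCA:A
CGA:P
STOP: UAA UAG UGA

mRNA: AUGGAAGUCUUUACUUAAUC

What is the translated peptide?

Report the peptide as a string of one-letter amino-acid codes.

start AUG at pos 0
pos 0: AUG -> R; peptide=R
pos 3: GAA -> S; peptide=RS
pos 6: GUC -> S; peptide=RSS
pos 9: UUU -> F; peptide=RSSF
pos 12: ACU -> V; peptide=RSSFV
pos 15: UAA -> STOP

Answer: RSSFV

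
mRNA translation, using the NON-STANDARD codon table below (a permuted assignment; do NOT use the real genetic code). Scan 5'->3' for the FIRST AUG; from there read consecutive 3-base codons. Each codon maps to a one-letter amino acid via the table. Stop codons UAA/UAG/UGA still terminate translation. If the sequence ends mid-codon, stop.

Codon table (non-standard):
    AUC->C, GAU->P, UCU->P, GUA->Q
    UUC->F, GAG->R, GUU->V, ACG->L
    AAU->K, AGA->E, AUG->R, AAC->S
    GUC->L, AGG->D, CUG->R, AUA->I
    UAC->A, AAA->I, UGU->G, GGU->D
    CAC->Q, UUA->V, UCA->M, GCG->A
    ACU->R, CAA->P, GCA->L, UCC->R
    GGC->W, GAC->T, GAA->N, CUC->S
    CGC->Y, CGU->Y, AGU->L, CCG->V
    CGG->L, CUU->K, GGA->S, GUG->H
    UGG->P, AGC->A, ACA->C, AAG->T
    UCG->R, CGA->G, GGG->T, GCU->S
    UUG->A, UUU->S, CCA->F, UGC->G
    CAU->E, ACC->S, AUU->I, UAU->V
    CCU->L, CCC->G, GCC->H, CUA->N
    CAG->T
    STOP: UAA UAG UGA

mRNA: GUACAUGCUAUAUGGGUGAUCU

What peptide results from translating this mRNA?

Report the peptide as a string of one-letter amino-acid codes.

start AUG at pos 4
pos 4: AUG -> R; peptide=R
pos 7: CUA -> N; peptide=RN
pos 10: UAU -> V; peptide=RNV
pos 13: GGG -> T; peptide=RNVT
pos 16: UGA -> STOP

Answer: RNVT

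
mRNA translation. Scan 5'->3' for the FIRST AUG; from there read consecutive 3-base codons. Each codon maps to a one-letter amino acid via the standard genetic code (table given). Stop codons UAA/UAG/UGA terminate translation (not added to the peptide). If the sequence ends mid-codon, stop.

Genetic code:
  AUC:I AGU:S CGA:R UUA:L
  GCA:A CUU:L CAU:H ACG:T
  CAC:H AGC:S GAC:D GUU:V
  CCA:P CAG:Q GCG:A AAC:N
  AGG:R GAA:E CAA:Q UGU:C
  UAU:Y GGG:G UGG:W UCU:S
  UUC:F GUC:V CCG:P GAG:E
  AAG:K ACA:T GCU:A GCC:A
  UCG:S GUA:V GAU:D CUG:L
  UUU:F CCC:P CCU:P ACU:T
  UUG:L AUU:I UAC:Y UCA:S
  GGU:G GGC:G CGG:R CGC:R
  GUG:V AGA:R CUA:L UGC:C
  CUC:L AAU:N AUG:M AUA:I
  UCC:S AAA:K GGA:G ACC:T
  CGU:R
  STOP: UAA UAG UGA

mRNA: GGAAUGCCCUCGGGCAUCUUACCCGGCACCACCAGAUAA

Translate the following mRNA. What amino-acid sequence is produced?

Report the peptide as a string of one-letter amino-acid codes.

Answer: MPSGILPGTTR

Derivation:
start AUG at pos 3
pos 3: AUG -> M; peptide=M
pos 6: CCC -> P; peptide=MP
pos 9: UCG -> S; peptide=MPS
pos 12: GGC -> G; peptide=MPSG
pos 15: AUC -> I; peptide=MPSGI
pos 18: UUA -> L; peptide=MPSGIL
pos 21: CCC -> P; peptide=MPSGILP
pos 24: GGC -> G; peptide=MPSGILPG
pos 27: ACC -> T; peptide=MPSGILPGT
pos 30: ACC -> T; peptide=MPSGILPGTT
pos 33: AGA -> R; peptide=MPSGILPGTTR
pos 36: UAA -> STOP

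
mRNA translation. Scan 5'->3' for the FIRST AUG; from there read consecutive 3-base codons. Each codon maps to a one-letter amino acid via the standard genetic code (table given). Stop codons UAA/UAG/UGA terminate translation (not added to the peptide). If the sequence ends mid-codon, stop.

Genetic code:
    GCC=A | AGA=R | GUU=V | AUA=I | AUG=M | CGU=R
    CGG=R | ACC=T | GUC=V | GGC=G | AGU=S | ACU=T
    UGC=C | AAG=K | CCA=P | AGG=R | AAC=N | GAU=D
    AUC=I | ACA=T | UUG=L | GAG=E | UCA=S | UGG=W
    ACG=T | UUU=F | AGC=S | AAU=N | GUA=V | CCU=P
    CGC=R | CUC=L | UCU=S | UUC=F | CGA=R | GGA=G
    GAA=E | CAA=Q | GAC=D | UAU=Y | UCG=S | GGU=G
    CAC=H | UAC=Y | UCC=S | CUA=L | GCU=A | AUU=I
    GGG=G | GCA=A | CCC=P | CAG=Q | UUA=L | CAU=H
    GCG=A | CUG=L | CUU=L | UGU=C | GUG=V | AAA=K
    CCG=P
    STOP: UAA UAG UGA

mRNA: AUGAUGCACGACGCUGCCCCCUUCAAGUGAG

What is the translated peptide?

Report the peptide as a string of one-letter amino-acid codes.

start AUG at pos 0
pos 0: AUG -> M; peptide=M
pos 3: AUG -> M; peptide=MM
pos 6: CAC -> H; peptide=MMH
pos 9: GAC -> D; peptide=MMHD
pos 12: GCU -> A; peptide=MMHDA
pos 15: GCC -> A; peptide=MMHDAA
pos 18: CCC -> P; peptide=MMHDAAP
pos 21: UUC -> F; peptide=MMHDAAPF
pos 24: AAG -> K; peptide=MMHDAAPFK
pos 27: UGA -> STOP

Answer: MMHDAAPFK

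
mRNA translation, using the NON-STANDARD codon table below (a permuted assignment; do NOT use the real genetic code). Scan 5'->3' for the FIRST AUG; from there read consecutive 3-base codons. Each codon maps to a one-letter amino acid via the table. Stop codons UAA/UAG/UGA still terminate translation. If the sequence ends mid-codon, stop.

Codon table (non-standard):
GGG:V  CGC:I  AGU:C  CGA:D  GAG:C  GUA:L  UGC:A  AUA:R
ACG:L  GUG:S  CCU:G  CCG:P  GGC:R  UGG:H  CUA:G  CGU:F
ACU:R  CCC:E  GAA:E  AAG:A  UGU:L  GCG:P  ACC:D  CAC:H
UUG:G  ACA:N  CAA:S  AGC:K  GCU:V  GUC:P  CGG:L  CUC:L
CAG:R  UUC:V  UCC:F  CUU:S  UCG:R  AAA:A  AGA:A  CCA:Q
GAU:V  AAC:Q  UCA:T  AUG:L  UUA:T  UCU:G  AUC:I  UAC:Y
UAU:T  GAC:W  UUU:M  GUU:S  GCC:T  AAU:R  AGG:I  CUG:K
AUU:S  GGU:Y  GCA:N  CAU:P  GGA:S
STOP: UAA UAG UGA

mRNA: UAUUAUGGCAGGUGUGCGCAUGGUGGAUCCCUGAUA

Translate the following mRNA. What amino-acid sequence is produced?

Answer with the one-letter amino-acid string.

Answer: LNYSILSVE

Derivation:
start AUG at pos 4
pos 4: AUG -> L; peptide=L
pos 7: GCA -> N; peptide=LN
pos 10: GGU -> Y; peptide=LNY
pos 13: GUG -> S; peptide=LNYS
pos 16: CGC -> I; peptide=LNYSI
pos 19: AUG -> L; peptide=LNYSIL
pos 22: GUG -> S; peptide=LNYSILS
pos 25: GAU -> V; peptide=LNYSILSV
pos 28: CCC -> E; peptide=LNYSILSVE
pos 31: UGA -> STOP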